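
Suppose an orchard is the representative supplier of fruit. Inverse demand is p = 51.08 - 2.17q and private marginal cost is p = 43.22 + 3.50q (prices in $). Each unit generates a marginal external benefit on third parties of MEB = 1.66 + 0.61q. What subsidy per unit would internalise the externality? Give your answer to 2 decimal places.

subsidy = $2.81 per unit

Social marginal cost = private MC − MEB = 41.56 + 2.89q.
Set SMC = demand: 41.56 + 2.89q = 51.08 - 2.17q → q* = 1.8814.
The Pigouvian subsidy equals MEB at q*: 1.66 + 0.61×1.8814 = 2.8077.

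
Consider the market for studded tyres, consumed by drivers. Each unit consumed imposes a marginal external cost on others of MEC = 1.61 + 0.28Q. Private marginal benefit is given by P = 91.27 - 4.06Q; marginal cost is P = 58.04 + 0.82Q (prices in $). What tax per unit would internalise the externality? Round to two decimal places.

tax = $3.33 per unit

Social marginal benefit = demand − MEC = 89.66 - 4.34Q.
Set SMB = MC: 89.66 - 4.34Q = 58.04 + 0.82Q → Q* = 6.1279.
The Pigouvian tax equals MEC at Q*: 1.61 + 0.28×6.1279 = 3.3258.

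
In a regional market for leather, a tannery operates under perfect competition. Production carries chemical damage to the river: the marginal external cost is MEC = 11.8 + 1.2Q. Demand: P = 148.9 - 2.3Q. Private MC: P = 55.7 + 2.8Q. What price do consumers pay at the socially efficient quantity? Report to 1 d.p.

Social marginal cost = private MC + MEC = 67.5 + 4.0Q.
Set SMC = demand: 67.5 + 4.0Q = 148.9 - 2.3Q → Q* = 12.9206.
Consumer price on the demand curve at Q*: 148.9 − 2.3×12.9206 = 119.1826.

P = 119.2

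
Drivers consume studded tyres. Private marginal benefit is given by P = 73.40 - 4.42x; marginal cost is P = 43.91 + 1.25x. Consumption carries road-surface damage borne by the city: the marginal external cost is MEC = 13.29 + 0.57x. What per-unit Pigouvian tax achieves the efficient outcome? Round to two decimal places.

tax = 14.77 per unit

Social marginal benefit = demand − MEC = 60.11 - 4.99x.
Set SMB = MC: 60.11 - 4.99x = 43.91 + 1.25x → x* = 2.5962.
The Pigouvian tax equals MEC at x*: 13.29 + 0.57×2.5962 = 14.7698.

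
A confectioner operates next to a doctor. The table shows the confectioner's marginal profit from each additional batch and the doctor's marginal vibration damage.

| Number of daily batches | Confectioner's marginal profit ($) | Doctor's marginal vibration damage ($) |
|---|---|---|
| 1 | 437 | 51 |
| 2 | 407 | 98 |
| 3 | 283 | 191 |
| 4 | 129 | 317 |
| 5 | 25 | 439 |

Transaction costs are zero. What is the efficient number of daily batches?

Bargaining reaches the level where marginal profit last exceeds marginal vibration damage.
That holds through level 3 (283 ≥ 191) but not at 4 (129 < 317).

3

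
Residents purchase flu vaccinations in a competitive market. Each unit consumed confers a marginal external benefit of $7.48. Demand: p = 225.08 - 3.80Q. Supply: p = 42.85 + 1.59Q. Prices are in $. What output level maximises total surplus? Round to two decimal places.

Q* = 35.20

Social marginal benefit = demand + MEB = 232.56 - 3.80Q.
Set SMB = MC: 232.56 - 3.80Q = 42.85 + 1.59Q → Q* = 35.1967.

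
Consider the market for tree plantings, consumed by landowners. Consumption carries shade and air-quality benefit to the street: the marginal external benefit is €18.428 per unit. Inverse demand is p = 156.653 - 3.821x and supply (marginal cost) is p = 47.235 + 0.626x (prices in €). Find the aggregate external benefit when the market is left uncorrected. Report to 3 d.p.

Market equilibrium (private): 47.235 + 0.626x = 156.653 - 3.821x → x_m = 24.6049.
Total external benefit = MEB × x_m = 18.428 × 24.6049 = 453.4191.

€453.419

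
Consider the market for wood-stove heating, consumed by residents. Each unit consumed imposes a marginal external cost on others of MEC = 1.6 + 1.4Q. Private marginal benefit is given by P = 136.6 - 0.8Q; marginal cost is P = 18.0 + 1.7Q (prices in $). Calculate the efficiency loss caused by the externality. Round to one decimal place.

DWL = $593.1

Market equilibrium (private): 18.0 + 1.7Q = 136.6 - 0.8Q → Q_m = 47.4400.
Social marginal benefit = demand − MEC = 135.0 - 2.2Q.
Set SMB = MC: 135.0 - 2.2Q = 18.0 + 1.7Q → Q* = 30.0000.
The welfare-loss triangle has base |Q_m − Q*| and height MEC(Q_m) (the vertical gap between SMB and MC is zero at Q* and MEC at Q_m).
DWL = ½ × 17.4400 × 68.0160 = 593.0995.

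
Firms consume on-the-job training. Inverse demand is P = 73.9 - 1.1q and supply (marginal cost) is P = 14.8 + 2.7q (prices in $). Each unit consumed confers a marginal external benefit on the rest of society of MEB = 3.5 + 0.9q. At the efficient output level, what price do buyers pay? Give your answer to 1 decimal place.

Social marginal benefit = demand + MEB = 77.4 - 0.2q.
Set SMB = MC: 77.4 - 0.2q = 14.8 + 2.7q → q* = 21.5862.
Consumer price on the demand curve at q*: 73.9 − 1.1×21.5862 = 50.1552.

P = $50.2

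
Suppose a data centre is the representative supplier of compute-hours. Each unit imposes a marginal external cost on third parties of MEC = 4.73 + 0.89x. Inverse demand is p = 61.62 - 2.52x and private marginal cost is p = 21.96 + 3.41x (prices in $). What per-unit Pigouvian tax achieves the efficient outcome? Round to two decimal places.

tax = $9.29 per unit

Social marginal cost = private MC + MEC = 26.69 + 4.30x.
Set SMC = demand: 26.69 + 4.30x = 61.62 - 2.52x → x* = 5.1217.
The Pigouvian tax equals MEC at x*: 4.73 + 0.89×5.1217 = 9.2883.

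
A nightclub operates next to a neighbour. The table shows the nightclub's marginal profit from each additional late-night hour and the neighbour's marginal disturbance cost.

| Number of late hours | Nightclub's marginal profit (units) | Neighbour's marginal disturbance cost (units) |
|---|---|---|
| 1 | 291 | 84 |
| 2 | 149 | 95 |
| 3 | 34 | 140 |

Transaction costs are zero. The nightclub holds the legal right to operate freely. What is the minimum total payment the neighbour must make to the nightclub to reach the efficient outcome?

34

Left alone the nightclub would choose level 3 (marginal profit stays positive).
Efficient level: k* = 2 (marginal profit ≥ marginal disturbance cost through 2).
The neighbour must at least cover the nightclub's forgone profit from cutting 3→2: 34 = 34.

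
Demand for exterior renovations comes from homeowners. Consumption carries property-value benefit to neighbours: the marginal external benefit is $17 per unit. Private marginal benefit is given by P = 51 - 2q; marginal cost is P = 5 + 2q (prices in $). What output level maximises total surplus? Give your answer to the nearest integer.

q* = 16

Social marginal benefit = demand + MEB = 68 - 2q.
Set SMB = MC: 68 - 2q = 5 + 2q → q* = 15.7500.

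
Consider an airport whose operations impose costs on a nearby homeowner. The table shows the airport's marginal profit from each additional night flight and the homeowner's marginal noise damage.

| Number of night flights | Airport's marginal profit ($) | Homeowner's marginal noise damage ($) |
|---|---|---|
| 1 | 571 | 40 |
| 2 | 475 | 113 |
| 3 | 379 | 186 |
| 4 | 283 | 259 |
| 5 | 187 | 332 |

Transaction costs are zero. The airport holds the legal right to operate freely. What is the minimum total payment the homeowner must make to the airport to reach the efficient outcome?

Left alone the airport would choose level 5 (marginal profit stays positive).
Efficient level: k* = 4 (marginal profit ≥ marginal noise damage through 4).
The homeowner must at least cover the airport's forgone profit from cutting 5→4: 187 = 187.

$187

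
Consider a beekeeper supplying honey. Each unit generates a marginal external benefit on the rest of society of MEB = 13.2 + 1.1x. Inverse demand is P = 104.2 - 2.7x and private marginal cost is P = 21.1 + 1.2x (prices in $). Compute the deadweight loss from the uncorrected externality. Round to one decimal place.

DWL = $239.7

Market equilibrium (private): 21.1 + 1.2x = 104.2 - 2.7x → x_m = 21.3077.
Social marginal cost = private MC − MEB = 7.9 + 0.1x.
Set SMC = demand: 7.9 + 0.1x = 104.2 - 2.7x → x* = 34.3929.
The loss is the area between SMC and demand from x* to x_m; with linear curves that's a triangle of height MEB(x_m).
DWL = ½ × 13.0852 × 36.6385 = 239.7111.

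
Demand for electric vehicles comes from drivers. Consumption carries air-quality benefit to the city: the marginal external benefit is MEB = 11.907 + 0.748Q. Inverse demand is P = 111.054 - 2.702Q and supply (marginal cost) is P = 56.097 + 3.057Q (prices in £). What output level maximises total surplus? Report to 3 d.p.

Q* = 13.343

Social marginal benefit = demand + MEB = 122.961 - 1.954Q.
Set SMB = MC: 122.961 - 1.954Q = 56.097 + 3.057Q → Q* = 13.3434.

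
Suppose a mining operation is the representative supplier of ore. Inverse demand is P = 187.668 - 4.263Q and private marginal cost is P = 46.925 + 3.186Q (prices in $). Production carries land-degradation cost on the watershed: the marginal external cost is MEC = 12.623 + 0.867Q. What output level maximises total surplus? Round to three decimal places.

Social marginal cost = private MC + MEC = 59.548 + 4.053Q.
Set SMC = demand: 59.548 + 4.053Q = 187.668 - 4.263Q → Q* = 15.4064.

Q* = 15.406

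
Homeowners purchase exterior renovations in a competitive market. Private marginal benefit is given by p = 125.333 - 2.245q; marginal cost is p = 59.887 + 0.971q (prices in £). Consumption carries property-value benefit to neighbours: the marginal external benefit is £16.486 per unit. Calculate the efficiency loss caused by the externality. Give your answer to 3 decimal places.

Market equilibrium (private): 59.887 + 0.971q = 125.333 - 2.245q → q_m = 20.3501.
Social marginal benefit = demand + MEB = 141.819 - 2.245q.
Set SMB = MC: 141.819 - 2.245q = 59.887 + 0.971q → q* = 25.4764.
The loss is the area between SMB and MC from q* to q_m; with linear curves that's a triangle of height MEB(q_m).
DWL = ½ × 5.1263 × 16.4860 = 42.2561.

DWL = £42.256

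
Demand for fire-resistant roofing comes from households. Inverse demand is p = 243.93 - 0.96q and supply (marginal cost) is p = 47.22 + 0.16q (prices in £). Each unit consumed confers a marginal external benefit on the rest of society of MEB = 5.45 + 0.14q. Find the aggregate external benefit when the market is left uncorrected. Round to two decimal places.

£3116.51

Market equilibrium (private): 47.22 + 0.16q = 243.93 - 0.96q → q_m = 175.6339.
Total external benefit = ∫₀^{q_m} (5.45 + 0.14q) dq = 5.45×175.6339 + ½×0.14×175.6339² = 3116.5134.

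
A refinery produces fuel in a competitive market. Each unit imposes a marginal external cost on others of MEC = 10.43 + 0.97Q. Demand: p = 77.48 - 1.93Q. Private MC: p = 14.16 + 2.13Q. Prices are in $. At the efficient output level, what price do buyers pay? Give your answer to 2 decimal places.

P = $57.19

Social marginal cost = private MC + MEC = 24.59 + 3.10Q.
Set SMC = demand: 24.59 + 3.10Q = 77.48 - 1.93Q → Q* = 10.5149.
Consumer price on the demand curve at Q*: 77.48 − 1.93×10.5149 = 57.1862.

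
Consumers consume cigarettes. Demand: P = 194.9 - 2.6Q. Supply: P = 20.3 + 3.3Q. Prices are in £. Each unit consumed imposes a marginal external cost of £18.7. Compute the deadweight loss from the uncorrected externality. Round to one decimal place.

DWL = £29.6

Market equilibrium (private): 20.3 + 3.3Q = 194.9 - 2.6Q → Q_m = 29.5932.
Social marginal benefit = demand − MEC = 176.2 - 2.6Q.
Set SMB = MC: 176.2 - 2.6Q = 20.3 + 3.3Q → Q* = 26.4237.
The welfare-loss triangle has base |Q_m − Q*| and height MEC(Q_m) (the vertical gap between SMB and MC is zero at Q* and MEC at Q_m).
DWL = ½ × 3.1695 × 18.7000 = 29.6348.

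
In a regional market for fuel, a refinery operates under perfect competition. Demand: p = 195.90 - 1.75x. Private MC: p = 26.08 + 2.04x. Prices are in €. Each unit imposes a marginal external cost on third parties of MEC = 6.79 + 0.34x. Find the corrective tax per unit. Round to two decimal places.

tax = €20.21 per unit

Social marginal cost = private MC + MEC = 32.87 + 2.38x.
Set SMC = demand: 32.87 + 2.38x = 195.90 - 1.75x → x* = 39.4746.
The Pigouvian tax equals MEC at x*: 6.79 + 0.34×39.4746 = 20.2114.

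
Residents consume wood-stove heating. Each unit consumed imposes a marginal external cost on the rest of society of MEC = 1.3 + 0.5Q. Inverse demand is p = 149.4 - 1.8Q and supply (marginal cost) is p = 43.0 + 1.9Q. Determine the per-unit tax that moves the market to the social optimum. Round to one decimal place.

tax = 13.8 per unit

Social marginal benefit = demand − MEC = 148.1 - 2.3Q.
Set SMB = MC: 148.1 - 2.3Q = 43.0 + 1.9Q → Q* = 25.0238.
The Pigouvian tax equals MEC at Q*: 1.3 + 0.5×25.0238 = 13.8119.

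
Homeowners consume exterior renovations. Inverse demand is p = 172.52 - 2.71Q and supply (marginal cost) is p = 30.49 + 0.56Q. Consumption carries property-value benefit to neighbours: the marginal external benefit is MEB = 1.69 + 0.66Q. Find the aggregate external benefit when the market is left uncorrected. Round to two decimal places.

695.96

Market equilibrium (private): 30.49 + 0.56Q = 172.52 - 2.71Q → Q_m = 43.4343.
Total external benefit = ∫₀^{Q_m} (1.69 + 0.66Q) dQ = 1.69×43.4343 + ½×0.66×43.4343² = 695.9616.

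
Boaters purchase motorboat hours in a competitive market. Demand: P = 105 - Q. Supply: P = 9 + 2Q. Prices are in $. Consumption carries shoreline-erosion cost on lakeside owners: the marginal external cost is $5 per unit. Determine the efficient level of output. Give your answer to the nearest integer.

Social marginal benefit = demand − MEC = 100 - Q.
Set SMB = MC: 100 - Q = 9 + 2Q → Q* = 30.3333.

Q* = 30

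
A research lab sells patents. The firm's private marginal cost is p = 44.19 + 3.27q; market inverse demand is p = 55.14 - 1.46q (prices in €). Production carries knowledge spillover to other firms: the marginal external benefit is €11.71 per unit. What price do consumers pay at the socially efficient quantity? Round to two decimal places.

Social marginal cost = private MC − MEB = 32.48 + 3.27q.
Set SMC = demand: 32.48 + 3.27q = 55.14 - 1.46q → q* = 4.7907.
Consumer price on the demand curve at q*: 55.14 − 1.46×4.7907 = 48.1456.

P = €48.15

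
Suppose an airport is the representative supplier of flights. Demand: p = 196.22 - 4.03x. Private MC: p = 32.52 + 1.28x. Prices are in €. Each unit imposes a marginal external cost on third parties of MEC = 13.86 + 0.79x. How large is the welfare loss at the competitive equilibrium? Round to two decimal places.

DWL = €119.70

Market equilibrium (private): 32.52 + 1.28x = 196.22 - 4.03x → x_m = 30.8286.
Social marginal cost = private MC + MEC = 46.38 + 2.07x.
Set SMC = demand: 46.38 + 2.07x = 196.22 - 4.03x → x* = 24.5639.
The welfare-loss triangle has base |x_m − x*| and height MEC(x_m) (the vertical gap between SMC and demand is zero at x* and MEC at x_m).
DWL = ½ × 6.2647 × 38.2146 = 119.7015.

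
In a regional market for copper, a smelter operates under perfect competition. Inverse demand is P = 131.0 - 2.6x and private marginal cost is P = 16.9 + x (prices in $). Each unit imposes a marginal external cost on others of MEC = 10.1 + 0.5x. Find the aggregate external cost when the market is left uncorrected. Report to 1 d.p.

Market equilibrium (private): 16.9 + x = 131.0 - 2.6x → x_m = 31.6944.
Total external cost = ∫₀^{x_m} (10.1 + 0.5x) dx = 10.1×31.6944 + ½×0.5×31.6944² = 571.2472.

$571.2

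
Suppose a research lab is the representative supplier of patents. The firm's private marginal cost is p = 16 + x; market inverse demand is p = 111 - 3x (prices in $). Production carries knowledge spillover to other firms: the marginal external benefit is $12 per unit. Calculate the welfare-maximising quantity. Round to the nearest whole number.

x* = 27

Social marginal cost = private MC − MEB = 4 + x.
Set SMC = demand: 4 + x = 111 - 3x → x* = 26.7500.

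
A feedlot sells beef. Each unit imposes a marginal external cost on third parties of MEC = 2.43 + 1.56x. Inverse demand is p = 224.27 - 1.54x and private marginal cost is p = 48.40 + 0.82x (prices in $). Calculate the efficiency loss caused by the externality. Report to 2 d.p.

DWL = $1796.64

Market equilibrium (private): 48.40 + 0.82x = 224.27 - 1.54x → x_m = 74.5212.
Social marginal cost = private MC + MEC = 50.83 + 2.38x.
Set SMC = demand: 50.83 + 2.38x = 224.27 - 1.54x → x* = 44.2449.
Height of the DWL triangle at x_m is SMC(x_m) − demand(x_m) = MEC(x_m) = 118.6831.
DWL = ½ × 30.2763 × 118.6831 = 1796.6426.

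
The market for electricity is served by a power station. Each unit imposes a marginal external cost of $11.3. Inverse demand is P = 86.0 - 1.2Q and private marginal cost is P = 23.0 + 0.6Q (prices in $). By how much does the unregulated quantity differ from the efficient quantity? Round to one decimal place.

Market equilibrium (private): 23.0 + 0.6Q = 86.0 - 1.2Q → Q_m = 35.0000.
Social marginal cost = private MC + MEC = 34.3 + 0.6Q.
Set SMC = demand: 34.3 + 0.6Q = 86.0 - 1.2Q → Q* = 28.7222.
Gap = |35.0000 − 28.7222| = 6.2778.

6.3 units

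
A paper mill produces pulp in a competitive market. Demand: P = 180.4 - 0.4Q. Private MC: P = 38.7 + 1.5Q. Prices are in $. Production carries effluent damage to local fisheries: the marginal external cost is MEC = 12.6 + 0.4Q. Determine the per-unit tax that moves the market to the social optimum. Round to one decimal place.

tax = $35.1 per unit

Social marginal cost = private MC + MEC = 51.3 + 1.9Q.
Set SMC = demand: 51.3 + 1.9Q = 180.4 - 0.4Q → Q* = 56.1304.
The Pigouvian tax equals MEC at Q*: 12.6 + 0.4×56.1304 = 35.0522.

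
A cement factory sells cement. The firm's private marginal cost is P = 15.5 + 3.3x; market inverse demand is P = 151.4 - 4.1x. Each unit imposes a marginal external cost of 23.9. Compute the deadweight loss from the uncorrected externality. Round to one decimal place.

Market equilibrium (private): 15.5 + 3.3x = 151.4 - 4.1x → x_m = 18.3649.
Social marginal cost = private MC + MEC = 39.4 + 3.3x.
Set SMC = demand: 39.4 + 3.3x = 151.4 - 4.1x → x* = 15.1351.
Between x* and x_m the wedge SMC − demand runs linearly from 0 to MEC(x_m), so the loss is a triangle.
DWL = ½ × 3.2298 × 23.9000 = 38.5961.

DWL = 38.6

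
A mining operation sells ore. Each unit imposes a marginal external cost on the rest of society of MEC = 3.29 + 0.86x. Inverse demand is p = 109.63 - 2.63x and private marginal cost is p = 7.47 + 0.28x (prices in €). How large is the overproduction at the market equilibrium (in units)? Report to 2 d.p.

Market equilibrium (private): 7.47 + 0.28x = 109.63 - 2.63x → x_m = 35.1065.
Social marginal cost = private MC + MEC = 10.76 + 1.14x.
Set SMC = demand: 10.76 + 1.14x = 109.63 - 2.63x → x* = 26.2255.
Gap = |35.1065 − 26.2255| = 8.8810.

8.88 units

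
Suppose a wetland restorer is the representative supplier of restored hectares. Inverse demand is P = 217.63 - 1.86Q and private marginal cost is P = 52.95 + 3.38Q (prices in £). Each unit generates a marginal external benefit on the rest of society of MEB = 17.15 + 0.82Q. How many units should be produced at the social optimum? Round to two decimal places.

Q* = 41.14

Social marginal cost = private MC − MEB = 35.80 + 2.56Q.
Set SMC = demand: 35.80 + 2.56Q = 217.63 - 1.86Q → Q* = 41.1380.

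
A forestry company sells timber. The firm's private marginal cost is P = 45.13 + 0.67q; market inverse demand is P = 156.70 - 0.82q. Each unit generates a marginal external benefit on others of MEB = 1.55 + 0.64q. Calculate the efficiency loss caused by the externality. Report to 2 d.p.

Market equilibrium (private): 45.13 + 0.67q = 156.70 - 0.82q → q_m = 74.8792.
Social marginal cost = private MC − MEB = 43.58 + 0.03q.
Set SMC = demand: 43.58 + 0.03q = 156.70 - 0.82q → q* = 133.0824.
The welfare-loss triangle has base |q_m − q*| and height MEB(q_m) (the vertical gap between SMC and demand is zero at q* and MEB at q_m).
DWL = ½ × 58.2032 × 49.4727 = 1439.7347.

DWL = 1439.73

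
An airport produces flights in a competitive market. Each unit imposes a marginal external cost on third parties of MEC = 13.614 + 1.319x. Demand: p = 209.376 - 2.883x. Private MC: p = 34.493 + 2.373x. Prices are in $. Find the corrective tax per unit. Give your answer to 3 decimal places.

Social marginal cost = private MC + MEC = 48.107 + 3.692x.
Set SMC = demand: 48.107 + 3.692x = 209.376 - 2.883x → x* = 24.5276.
The Pigouvian tax equals MEC at x*: 13.614 + 1.319×24.5276 = 45.9659.

tax = $45.966 per unit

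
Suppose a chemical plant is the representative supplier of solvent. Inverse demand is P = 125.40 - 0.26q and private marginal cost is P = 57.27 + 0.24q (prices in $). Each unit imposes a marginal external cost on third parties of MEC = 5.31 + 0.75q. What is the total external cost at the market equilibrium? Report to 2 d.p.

$7686.09

Market equilibrium (private): 57.27 + 0.24q = 125.40 - 0.26q → q_m = 136.2600.
Total external cost = ∫₀^{q_m} (5.31 + 0.75q) dq = 5.31×136.2600 + ½×0.75×136.2600² = 7686.0860.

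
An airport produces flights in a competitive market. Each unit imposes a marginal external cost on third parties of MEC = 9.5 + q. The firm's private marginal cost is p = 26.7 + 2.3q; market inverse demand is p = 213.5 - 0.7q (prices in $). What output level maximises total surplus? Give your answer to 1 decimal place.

q* = 44.3

Social marginal cost = private MC + MEC = 36.2 + 3.3q.
Set SMC = demand: 36.2 + 3.3q = 213.5 - 0.7q → q* = 44.3250.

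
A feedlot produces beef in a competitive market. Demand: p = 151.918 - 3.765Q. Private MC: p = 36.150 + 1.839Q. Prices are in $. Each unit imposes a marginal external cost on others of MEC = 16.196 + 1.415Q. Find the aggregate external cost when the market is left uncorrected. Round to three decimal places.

Market equilibrium (private): 36.150 + 1.839Q = 151.918 - 3.765Q → Q_m = 20.6581.
Total external cost = ∫₀^{Q_m} (16.196 + 1.415Q) dQ = 16.196×20.6581 + ½×1.415×20.6581² = 636.5092.

$636.509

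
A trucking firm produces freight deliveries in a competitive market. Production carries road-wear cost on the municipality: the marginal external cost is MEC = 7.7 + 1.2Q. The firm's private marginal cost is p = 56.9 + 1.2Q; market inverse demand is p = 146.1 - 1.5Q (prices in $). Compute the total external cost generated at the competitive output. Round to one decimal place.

Market equilibrium (private): 56.9 + 1.2Q = 146.1 - 1.5Q → Q_m = 33.0370.
Total external cost = ∫₀^{Q_m} (7.7 + 1.2Q) dQ = 7.7×33.0370 + ½×1.2×33.0370² = 909.2509.

$909.3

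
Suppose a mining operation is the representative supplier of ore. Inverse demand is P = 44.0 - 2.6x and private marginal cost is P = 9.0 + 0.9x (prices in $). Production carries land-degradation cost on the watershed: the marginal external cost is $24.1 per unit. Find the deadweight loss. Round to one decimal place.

DWL = $83.0

Market equilibrium (private): 9.0 + 0.9x = 44.0 - 2.6x → x_m = 10.0000.
Social marginal cost = private MC + MEC = 33.1 + 0.9x.
Set SMC = demand: 33.1 + 0.9x = 44.0 - 2.6x → x* = 3.1143.
Height of the DWL triangle at x_m is SMC(x_m) − demand(x_m) = MEC(x_m) = 24.1000.
DWL = ½ × 6.8857 × 24.1000 = 82.9727.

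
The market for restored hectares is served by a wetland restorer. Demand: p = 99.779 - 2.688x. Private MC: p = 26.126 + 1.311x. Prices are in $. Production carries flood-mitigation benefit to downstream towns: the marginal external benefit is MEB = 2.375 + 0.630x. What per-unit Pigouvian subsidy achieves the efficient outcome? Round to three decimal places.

subsidy = $16.592 per unit

Social marginal cost = private MC − MEB = 23.751 + 0.681x.
Set SMC = demand: 23.751 + 0.681x = 99.779 - 2.688x → x* = 22.5669.
The Pigouvian subsidy equals MEB at x*: 2.375 + 0.630×22.5669 = 16.5921.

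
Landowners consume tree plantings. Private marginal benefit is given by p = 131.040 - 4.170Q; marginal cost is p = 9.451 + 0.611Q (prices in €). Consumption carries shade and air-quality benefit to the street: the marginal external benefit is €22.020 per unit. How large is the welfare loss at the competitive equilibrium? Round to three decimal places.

Market equilibrium (private): 9.451 + 0.611Q = 131.040 - 4.170Q → Q_m = 25.4317.
Social marginal benefit = demand + MEB = 153.060 - 4.170Q.
Set SMB = MC: 153.060 - 4.170Q = 9.451 + 0.611Q → Q* = 30.0374.
Height of the DWL triangle at Q_m is SMB(Q_m) − MC(Q_m) = MEB(Q_m) = 22.0200.
DWL = ½ × 4.6057 × 22.0200 = 50.7088.

DWL = €50.709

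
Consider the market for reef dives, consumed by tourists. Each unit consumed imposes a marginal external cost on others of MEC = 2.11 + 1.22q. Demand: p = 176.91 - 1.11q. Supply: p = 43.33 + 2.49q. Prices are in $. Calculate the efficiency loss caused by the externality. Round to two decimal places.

DWL = $232.86

Market equilibrium (private): 43.33 + 2.49q = 176.91 - 1.11q → q_m = 37.1056.
Social marginal benefit = demand − MEC = 174.80 - 2.33q.
Set SMB = MC: 174.80 - 2.33q = 43.33 + 2.49q → q* = 27.2759.
Between q* and q_m the wedge MC − SMB runs linearly from 0 to MEC(q_m), so the loss is a triangle.
DWL = ½ × 9.8297 × 47.3788 = 232.8597.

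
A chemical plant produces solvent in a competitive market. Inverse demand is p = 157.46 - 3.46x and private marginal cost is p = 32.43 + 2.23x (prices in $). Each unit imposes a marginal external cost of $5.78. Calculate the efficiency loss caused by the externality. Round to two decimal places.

DWL = $2.94

Market equilibrium (private): 32.43 + 2.23x = 157.46 - 3.46x → x_m = 21.9736.
Social marginal cost = private MC + MEC = 38.21 + 2.23x.
Set SMC = demand: 38.21 + 2.23x = 157.46 - 3.46x → x* = 20.9578.
The loss is the area between SMC and demand from x* to x_m; with linear curves that's a triangle of height MEC(x_m).
DWL = ½ × 1.0158 × 5.7800 = 2.9357.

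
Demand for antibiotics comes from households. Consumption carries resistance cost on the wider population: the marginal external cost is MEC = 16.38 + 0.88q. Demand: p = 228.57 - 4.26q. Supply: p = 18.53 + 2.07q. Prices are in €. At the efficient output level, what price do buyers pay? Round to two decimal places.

Social marginal benefit = demand − MEC = 212.19 - 5.14q.
Set SMB = MC: 212.19 - 5.14q = 18.53 + 2.07q → q* = 26.8599.
Consumer price on the demand curve at q*: 228.57 − 4.26×26.8599 = 114.1468.

P = €114.15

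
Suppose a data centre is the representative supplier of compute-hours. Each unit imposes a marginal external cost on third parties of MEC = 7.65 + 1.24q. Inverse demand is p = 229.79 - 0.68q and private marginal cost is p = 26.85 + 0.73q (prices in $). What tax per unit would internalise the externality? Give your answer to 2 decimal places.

tax = $99.03 per unit

Social marginal cost = private MC + MEC = 34.50 + 1.97q.
Set SMC = demand: 34.50 + 1.97q = 229.79 - 0.68q → q* = 73.6943.
The Pigouvian tax equals MEC at q*: 7.65 + 1.24×73.6943 = 99.0309.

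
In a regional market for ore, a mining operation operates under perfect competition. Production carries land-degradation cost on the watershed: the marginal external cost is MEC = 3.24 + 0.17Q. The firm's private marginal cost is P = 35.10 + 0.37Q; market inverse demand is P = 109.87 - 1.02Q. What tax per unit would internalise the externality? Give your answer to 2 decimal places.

tax = 11.03 per unit

Social marginal cost = private MC + MEC = 38.34 + 0.54Q.
Set SMC = demand: 38.34 + 0.54Q = 109.87 - 1.02Q → Q* = 45.8526.
The Pigouvian tax equals MEC at Q*: 3.24 + 0.17×45.8526 = 11.0349.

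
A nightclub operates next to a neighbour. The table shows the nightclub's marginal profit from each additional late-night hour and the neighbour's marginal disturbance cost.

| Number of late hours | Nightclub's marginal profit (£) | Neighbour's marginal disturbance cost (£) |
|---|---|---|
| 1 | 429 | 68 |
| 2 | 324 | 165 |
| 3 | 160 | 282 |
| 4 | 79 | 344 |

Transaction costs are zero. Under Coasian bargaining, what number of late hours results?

2

Bargaining reaches the level where marginal profit last exceeds marginal disturbance cost.
That holds through level 2 (324 ≥ 165) but not at 3 (160 < 282).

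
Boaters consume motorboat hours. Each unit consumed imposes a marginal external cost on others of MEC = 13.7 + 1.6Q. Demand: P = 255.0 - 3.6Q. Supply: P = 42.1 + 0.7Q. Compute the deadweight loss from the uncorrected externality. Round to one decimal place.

Market equilibrium (private): 42.1 + 0.7Q = 255.0 - 3.6Q → Q_m = 49.5116.
Social marginal benefit = demand − MEC = 241.3 - 5.2Q.
Set SMB = MC: 241.3 - 5.2Q = 42.1 + 0.7Q → Q* = 33.7627.
Between Q* and Q_m the wedge MC − SMB runs linearly from 0 to MEC(Q_m), so the loss is a triangle.
DWL = ½ × 15.7489 × 92.9186 = 731.6829.

DWL = 731.7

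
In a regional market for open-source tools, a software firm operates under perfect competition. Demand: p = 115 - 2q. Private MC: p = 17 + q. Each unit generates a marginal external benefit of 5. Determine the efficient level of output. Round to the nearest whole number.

q* = 34

Social marginal cost = private MC − MEB = 12 + q.
Set SMC = demand: 12 + q = 115 - 2q → q* = 34.3333.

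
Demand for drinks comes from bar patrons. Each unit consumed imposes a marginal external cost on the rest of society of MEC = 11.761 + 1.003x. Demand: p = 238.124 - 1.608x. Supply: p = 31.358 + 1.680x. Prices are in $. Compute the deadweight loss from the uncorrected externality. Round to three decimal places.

DWL = $652.555

Market equilibrium (private): 31.358 + 1.680x = 238.124 - 1.608x → x_m = 62.8850.
Social marginal benefit = demand − MEC = 226.363 - 2.611x.
Set SMB = MC: 226.363 - 2.611x = 31.358 + 1.680x → x* = 45.4451.
The loss is the area between SMB and MC from x* to x_m; with linear curves that's a triangle of height MEC(x_m).
DWL = ½ × 17.4399 × 74.8347 = 652.5548.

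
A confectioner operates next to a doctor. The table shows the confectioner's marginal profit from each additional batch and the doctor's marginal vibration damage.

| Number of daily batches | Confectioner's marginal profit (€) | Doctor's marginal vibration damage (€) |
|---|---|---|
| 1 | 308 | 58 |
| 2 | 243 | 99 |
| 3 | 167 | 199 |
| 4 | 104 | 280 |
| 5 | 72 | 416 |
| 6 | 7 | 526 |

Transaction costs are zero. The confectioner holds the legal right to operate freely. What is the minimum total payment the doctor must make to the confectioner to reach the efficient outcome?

Left alone the confectioner would choose level 6 (marginal profit stays positive).
Efficient level: k* = 2 (marginal profit ≥ marginal vibration damage through 2).
The doctor must at least cover the confectioner's forgone profit from cutting 6→2: 167 + 104 + 72 + 7 = 350.

€350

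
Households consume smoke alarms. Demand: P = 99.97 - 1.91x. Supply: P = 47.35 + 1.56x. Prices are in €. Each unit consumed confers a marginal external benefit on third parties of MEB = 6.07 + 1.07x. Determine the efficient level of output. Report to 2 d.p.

Social marginal benefit = demand + MEB = 106.04 - 0.84x.
Set SMB = MC: 106.04 - 0.84x = 47.35 + 1.56x → x* = 24.4542.

x* = 24.45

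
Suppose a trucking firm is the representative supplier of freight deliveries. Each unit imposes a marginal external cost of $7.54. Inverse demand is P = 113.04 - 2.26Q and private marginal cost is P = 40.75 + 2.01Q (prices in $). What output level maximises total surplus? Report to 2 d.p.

Social marginal cost = private MC + MEC = 48.29 + 2.01Q.
Set SMC = demand: 48.29 + 2.01Q = 113.04 - 2.26Q → Q* = 15.1639.

Q* = 15.16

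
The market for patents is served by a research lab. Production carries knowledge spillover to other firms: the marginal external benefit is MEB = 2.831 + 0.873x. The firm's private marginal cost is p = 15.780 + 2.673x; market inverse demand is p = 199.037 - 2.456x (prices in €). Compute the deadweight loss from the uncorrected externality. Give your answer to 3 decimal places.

DWL = €135.991

Market equilibrium (private): 15.780 + 2.673x = 199.037 - 2.456x → x_m = 35.7296.
Social marginal cost = private MC − MEB = 12.949 + 1.800x.
Set SMC = demand: 12.949 + 1.800x = 199.037 - 2.456x → x* = 43.7237.
Height of the DWL triangle at x_m is demand(x_m) − SMC(x_m) = MEB(x_m) = 34.0229.
DWL = ½ × 7.9941 × 34.0229 = 135.9912.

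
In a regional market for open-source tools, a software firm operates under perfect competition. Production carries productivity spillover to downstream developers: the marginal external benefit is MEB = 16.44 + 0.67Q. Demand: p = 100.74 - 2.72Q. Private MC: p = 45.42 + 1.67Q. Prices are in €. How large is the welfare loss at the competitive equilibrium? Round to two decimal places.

DWL = €83.22

Market equilibrium (private): 45.42 + 1.67Q = 100.74 - 2.72Q → Q_m = 12.6014.
Social marginal cost = private MC − MEB = 28.98 + Q.
Set SMC = demand: 28.98 + Q = 100.74 - 2.72Q → Q* = 19.2903.
Between Q* and Q_m the wedge demand − SMC runs linearly from 0 to MEB(Q_m), so the loss is a triangle.
DWL = ½ × 6.6889 × 24.8829 = 83.2196.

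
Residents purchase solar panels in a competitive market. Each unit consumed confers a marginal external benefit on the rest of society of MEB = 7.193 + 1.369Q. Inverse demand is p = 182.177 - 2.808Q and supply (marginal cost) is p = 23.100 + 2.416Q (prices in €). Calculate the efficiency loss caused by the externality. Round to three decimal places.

Market equilibrium (private): 23.100 + 2.416Q = 182.177 - 2.808Q → Q_m = 30.4512.
Social marginal benefit = demand + MEB = 189.370 - 1.439Q.
Set SMB = MC: 189.370 - 1.439Q = 23.100 + 2.416Q → Q* = 43.1310.
Between Q* and Q_m the wedge SMB − MC runs linearly from 0 to MEB(Q_m), so the loss is a triangle.
DWL = ½ × 12.6798 × 48.8807 = 309.8987.

DWL = €309.899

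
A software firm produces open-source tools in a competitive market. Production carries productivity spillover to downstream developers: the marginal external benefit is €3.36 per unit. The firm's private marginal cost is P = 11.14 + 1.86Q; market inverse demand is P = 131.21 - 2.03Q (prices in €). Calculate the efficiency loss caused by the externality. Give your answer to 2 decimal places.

Market equilibrium (private): 11.14 + 1.86Q = 131.21 - 2.03Q → Q_m = 30.8663.
Social marginal cost = private MC − MEB = 7.78 + 1.86Q.
Set SMC = demand: 7.78 + 1.86Q = 131.21 - 2.03Q → Q* = 31.7301.
Height of the DWL triangle at Q_m is demand(Q_m) − SMC(Q_m) = MEB(Q_m) = 3.3600.
DWL = ½ × 0.8638 × 3.3600 = 1.4512.

DWL = €1.45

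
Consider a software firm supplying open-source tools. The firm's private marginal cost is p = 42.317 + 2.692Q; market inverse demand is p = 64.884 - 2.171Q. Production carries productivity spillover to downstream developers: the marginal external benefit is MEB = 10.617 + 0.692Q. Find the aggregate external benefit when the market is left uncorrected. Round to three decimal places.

56.720

Market equilibrium (private): 42.317 + 2.692Q = 64.884 - 2.171Q → Q_m = 4.6406.
Total external benefit = ∫₀^{Q_m} (10.617 + 0.692Q) dQ = 10.617×4.6406 + ½×0.692×4.6406² = 56.7204.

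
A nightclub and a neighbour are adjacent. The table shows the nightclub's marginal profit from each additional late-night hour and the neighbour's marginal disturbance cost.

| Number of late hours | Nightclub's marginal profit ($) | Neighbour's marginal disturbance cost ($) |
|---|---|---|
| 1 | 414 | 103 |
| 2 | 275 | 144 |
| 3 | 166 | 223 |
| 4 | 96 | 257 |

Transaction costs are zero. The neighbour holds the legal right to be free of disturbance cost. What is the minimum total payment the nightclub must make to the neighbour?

$247

Efficient level: marginal profit ≥ marginal disturbance cost through level 2, so k* = 2.
With the neighbour holding the right, the nightclub must at least compensate total damage at k*: 103 + 144 = 247.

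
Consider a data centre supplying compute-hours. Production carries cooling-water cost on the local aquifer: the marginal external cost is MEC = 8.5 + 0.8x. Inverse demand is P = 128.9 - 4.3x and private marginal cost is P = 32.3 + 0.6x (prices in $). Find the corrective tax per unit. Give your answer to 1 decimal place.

Social marginal cost = private MC + MEC = 40.8 + 1.4x.
Set SMC = demand: 40.8 + 1.4x = 128.9 - 4.3x → x* = 15.4561.
The Pigouvian tax equals MEC at x*: 8.5 + 0.8×15.4561 = 20.8649.

tax = $20.9 per unit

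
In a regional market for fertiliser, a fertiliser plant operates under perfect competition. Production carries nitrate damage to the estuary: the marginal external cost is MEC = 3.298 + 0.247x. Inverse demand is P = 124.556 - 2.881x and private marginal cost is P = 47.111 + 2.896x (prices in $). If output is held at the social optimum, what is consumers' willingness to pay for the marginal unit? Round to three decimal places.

P = $89.095

Social marginal cost = private MC + MEC = 50.409 + 3.143x.
Set SMC = demand: 50.409 + 3.143x = 124.556 - 2.881x → x* = 12.3086.
Consumer price on the demand curve at x*: 124.556 − 2.881×12.3086 = 89.0949.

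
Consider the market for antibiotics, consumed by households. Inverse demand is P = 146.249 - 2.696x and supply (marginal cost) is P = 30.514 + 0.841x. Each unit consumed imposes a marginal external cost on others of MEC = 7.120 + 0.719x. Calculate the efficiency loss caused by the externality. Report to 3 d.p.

Market equilibrium (private): 30.514 + 0.841x = 146.249 - 2.696x → x_m = 32.7212.
Social marginal benefit = demand − MEC = 139.129 - 3.415x.
Set SMB = MC: 139.129 - 3.415x = 30.514 + 0.841x → x* = 25.5204.
The loss is the area between SMB and MC from x* to x_m; with linear curves that's a triangle of height MEC(x_m).
DWL = ½ × 7.2008 × 30.6466 = 110.3400.

DWL = 110.340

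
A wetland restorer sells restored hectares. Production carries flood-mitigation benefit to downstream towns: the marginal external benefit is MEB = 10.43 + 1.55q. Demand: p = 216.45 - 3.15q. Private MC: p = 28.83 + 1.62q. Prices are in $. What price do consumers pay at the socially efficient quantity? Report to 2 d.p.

P = $22.71

Social marginal cost = private MC − MEB = 18.40 + 0.07q.
Set SMC = demand: 18.40 + 0.07q = 216.45 - 3.15q → q* = 61.5062.
Consumer price on the demand curve at q*: 216.45 − 3.15×61.5062 = 22.7055.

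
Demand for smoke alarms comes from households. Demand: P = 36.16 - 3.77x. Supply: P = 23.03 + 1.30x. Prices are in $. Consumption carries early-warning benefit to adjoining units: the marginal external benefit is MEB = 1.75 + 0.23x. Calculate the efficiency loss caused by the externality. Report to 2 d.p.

DWL = $0.57

Market equilibrium (private): 23.03 + 1.30x = 36.16 - 3.77x → x_m = 2.5897.
Social marginal benefit = demand + MEB = 37.91 - 3.54x.
Set SMB = MC: 37.91 - 3.54x = 23.03 + 1.30x → x* = 3.0744.
Between x* and x_m the wedge SMB − MC runs linearly from 0 to MEB(x_m), so the loss is a triangle.
DWL = ½ × 0.4847 × 2.3456 = 0.5685.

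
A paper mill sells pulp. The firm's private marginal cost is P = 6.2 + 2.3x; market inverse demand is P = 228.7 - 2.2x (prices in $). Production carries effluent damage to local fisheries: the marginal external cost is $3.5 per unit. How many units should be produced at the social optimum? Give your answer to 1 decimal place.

x* = 48.7

Social marginal cost = private MC + MEC = 9.7 + 2.3x.
Set SMC = demand: 9.7 + 2.3x = 228.7 - 2.2x → x* = 48.6667.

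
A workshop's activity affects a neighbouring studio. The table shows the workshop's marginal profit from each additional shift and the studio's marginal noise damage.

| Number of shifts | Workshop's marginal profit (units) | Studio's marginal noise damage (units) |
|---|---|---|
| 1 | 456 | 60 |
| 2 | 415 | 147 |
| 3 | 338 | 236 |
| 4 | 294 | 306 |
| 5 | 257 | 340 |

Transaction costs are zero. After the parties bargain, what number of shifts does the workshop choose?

3

Bargaining reaches the level where marginal profit last exceeds marginal noise damage.
That holds through level 3 (338 ≥ 236) but not at 4 (294 < 306).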